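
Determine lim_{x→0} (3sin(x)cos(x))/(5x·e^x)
Both numerator and denominator → 0 as x → 0; this is a 0/0 indeterminate form.
Expand each to leading order near x = 0: numerator ~ 3·x, denominator ~ 5·x.
The limit of the ratio is 3/5.

Final answer: 3/5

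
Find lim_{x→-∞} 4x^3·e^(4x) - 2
The product is a 0·∞ indeterminate form at x → -∞.
Rewrite the product as 4x^3 / e^(-4x) (an ∞/∞ form) and apply L'Hôpital, or use the standard hierarchy e^(4|x|) ≫ |x^3| as x → -∞.
The indeterminate product → 0, so the limit = -2.

Final answer: -2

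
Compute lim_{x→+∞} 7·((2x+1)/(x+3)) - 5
Evaluate the dominant behaviour as x → +∞; each term tends to a finite value or vanishes.
Limit = 9.

Final answer: 9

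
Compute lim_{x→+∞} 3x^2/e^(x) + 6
The quotient is an ∞/∞ indeterminate form as x → +∞.
The exponential denominator e^(x) dominates the polynomial numerator (e^x ≫ x^2 as x → ∞), so the quotient → 0.
Adding the constant: 0 + 6 = 6. Limit = 6.

Final answer: 6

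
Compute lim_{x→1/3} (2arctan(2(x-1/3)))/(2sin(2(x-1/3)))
Both numerator and denominator → 0 as x → 1/3; this is a 0/0 indeterminate form.
Expand each to leading order near x = 1/3: numerator ~ 4·(x - 1/3), denominator ~ 4·(x - 1/3).
The limit of the ratio is 1.

Final answer: 1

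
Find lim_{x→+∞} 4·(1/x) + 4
Evaluate the dominant behaviour as x → +∞; each term tends to a finite value or vanishes.
Limit = 4.

Final answer: 4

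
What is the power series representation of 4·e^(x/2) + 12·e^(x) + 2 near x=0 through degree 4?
49·x^4/96 + 25·x^3/12 + 13·x^2/2 + 14·x + 18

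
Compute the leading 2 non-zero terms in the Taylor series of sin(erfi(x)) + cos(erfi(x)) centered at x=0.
2·x/√(π) + 1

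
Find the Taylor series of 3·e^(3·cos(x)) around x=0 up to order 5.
15·x^4·e^(3)/4 - 9·x^2·e^(3)/2 + 3·e^(3)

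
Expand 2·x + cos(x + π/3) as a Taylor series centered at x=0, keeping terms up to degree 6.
-x^6/1440 - √(3)·x^5/240 + x^4/48 + √(3)·x^3/12 - x^2/4 + x·(2 - √(3)/2) + 1/2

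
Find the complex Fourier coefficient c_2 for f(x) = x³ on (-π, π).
Compute the real Fourier coefficients first: a_2 = 0, b_2 = 3/2 - π^2.
Then c_2 = (a_2 − i·b_2)/2 = -3·i/4 + i·π^2/2.

Final answer: -3·i/4 + i·π^2/2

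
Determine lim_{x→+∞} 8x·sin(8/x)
As x → +∞: let u = 8/x → 0⁺; then 8·x·sin(8/x) = 8·8·sin(u)/u → 8·8·1 = 64.
Limit = 64.

Final answer: 64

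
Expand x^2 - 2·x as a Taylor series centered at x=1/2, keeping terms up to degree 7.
-3/4 - (x - 1/2) + (x - 1/2)^2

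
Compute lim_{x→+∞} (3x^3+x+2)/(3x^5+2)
This is an ∞/∞ indeterminate form as x → +∞.
Divide numerator and denominator by x^5 and let the lower-order terms vanish; the numerator's degree 3 is below the denominator's degree 5, so the quotient → 0.
Limit = 0.

Final answer: 0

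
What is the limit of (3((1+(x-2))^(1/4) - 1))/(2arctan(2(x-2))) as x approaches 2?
Both numerator and denominator → 0 as x → 2; this is a 0/0 indeterminate form.
Expand each to leading order near x = 2: numerator ~ 3·(x - 2)/4, denominator ~ 4·(x - 2).
The limit of the ratio is 3/16.

Final answer: 3/16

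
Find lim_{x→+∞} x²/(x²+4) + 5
Evaluate the dominant behaviour as x → +∞; each term tends to a finite value or vanishes.
Limit = 6.

Final answer: 6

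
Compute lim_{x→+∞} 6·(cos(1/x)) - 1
Evaluate the dominant behaviour as x → +∞; each term tends to a finite value or vanishes.
Limit = 5.

Final answer: 5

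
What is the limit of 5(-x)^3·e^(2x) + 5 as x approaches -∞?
The product is a 0·∞ indeterminate form at x → -∞.
Rewrite the product as 5(-x)^3 / e^(-2x) (an ∞/∞ form) and apply L'Hôpital, or use the standard hierarchy e^(2|x|) ≫ |(-x)^3| as x → -∞.
The indeterminate product → 0, so the limit = 5.

Final answer: 5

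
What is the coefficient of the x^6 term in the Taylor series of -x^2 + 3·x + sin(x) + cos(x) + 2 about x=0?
Expand to order 6: -x^2 + 3·x + sin(x) + cos(x) + 2 = -x^6/720 + x^5/120 + x^4/24 - x^3/6 - 3·x^2/2 + 4·x + 3 + O(x^7).
The coefficient of x^6 is -1/720.

Final answer: -1/720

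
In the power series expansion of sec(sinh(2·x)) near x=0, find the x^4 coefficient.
Expand to order 4: sec(sinh(2·x)) = 6·x^4 + 2·x^2 + 1 + O(x^5).
The coefficient of x^4 is 6.

Final answer: 6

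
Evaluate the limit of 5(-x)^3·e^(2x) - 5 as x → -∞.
The product is a 0·∞ indeterminate form at x → -∞.
Rewrite the product as 5(-x)^3 / e^(-2x) (an ∞/∞ form) and apply L'Hôpital, or use the standard hierarchy e^(2|x|) ≫ |(-x)^3| as x → -∞.
The indeterminate product → 0, so the limit = -5.

Final answer: -5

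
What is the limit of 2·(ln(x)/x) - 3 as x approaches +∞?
Evaluate the dominant behaviour as x → +∞; each term tends to a finite value or vanishes.
Limit = -3.

Final answer: -3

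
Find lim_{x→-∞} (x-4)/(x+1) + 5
Evaluate the dominant behaviour as x → -∞; each term tends to a finite value or vanishes.
Limit = 6.

Final answer: 6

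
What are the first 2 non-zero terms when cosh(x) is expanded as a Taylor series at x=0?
x^2/2 + 1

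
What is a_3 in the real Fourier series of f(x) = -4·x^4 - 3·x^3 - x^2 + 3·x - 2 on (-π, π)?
a_3 = (1/π) ∫_{-π}^{π} f(x)·cos(3x) dx.
Evaluate the integral (use parity and integration by parts as needed): a_3 = -52/27 + 32·π^2/9.

Final answer: -52/27 + 32·π^2/9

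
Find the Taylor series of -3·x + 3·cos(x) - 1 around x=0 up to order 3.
-3·x^2/2 - 3·x + 2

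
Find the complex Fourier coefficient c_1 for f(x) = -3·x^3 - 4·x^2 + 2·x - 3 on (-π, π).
Compute the real Fourier coefficients first: a_1 = 16, b_1 = 40 - 6·π^2.
Then c_1 = (a_1 − i·b_1)/2 = 8 - 20·i + 3·i·π^2.

Final answer: 8 - 20·i + 3·i·π^2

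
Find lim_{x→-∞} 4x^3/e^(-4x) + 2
The quotient is an ∞/∞ indeterminate form as x → -∞.
Compare growth rates of the dominant terms (exponentials ≫ polynomials ≫ logarithms), or apply L'Hôpital's rule; the quotient → 0.
Adding the constant: 0 + 2 = 2. Limit = 2.

Final answer: 2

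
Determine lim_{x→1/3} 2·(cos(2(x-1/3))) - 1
Direct substitution at x = 1/3 gives 1.

Final answer: 1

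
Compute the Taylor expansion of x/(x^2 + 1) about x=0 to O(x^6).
x^5 - x^3 + x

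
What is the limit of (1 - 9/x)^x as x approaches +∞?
As x → +∞: this is the defining limit (1 - 9/x)^x → e^(-9).
Limit = e^(-9).

Final answer: e^(-9)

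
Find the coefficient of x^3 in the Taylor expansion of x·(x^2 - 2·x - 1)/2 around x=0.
Expand to order 3: x·(x^2 - 2·x - 1)/2 = x^3/2 - x^2 - x/2 + O(x^4).
The coefficient of x^3 is 1/2.

Final answer: 1/2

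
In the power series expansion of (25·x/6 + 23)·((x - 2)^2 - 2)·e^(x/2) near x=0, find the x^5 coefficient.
Expand to order 5: (25·x/6 + 23)·((x - 2)^2 - 2)·e^(x/2) = 143·x^5/320 + 721·x^4/576 - 13·x^3/6 - 119·x^2/4 - 182·x/3 + 46 + O(x^6).
The coefficient of x^5 is 143/320.

Final answer: 143/320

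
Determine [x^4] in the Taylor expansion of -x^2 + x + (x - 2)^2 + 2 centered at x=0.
Expand to order 4: -x^2 + x + (x - 2)^2 + 2 = 6 - 3·x + O(x^5).
The coefficient of x^4 is 0.

Final answer: 0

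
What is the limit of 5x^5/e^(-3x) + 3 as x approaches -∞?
The quotient is an ∞/∞ indeterminate form as x → -∞.
Compare growth rates of the dominant terms (exponentials ≫ polynomials ≫ logarithms), or apply L'Hôpital's rule; the quotient → 0.
Adding the constant: 0 + 3 = 3. Limit = 3.

Final answer: 3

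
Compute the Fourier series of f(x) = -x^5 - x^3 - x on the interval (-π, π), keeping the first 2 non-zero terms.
(-230 - 2·π^4 + 38·π^2)·sin(x) + (-4·π^2 + 7 + π^4)·sin(2·x)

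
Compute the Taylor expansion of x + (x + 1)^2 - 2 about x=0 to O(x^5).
x^2 + 3·x - 1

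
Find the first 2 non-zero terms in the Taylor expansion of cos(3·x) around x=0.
1 - 9·x^2/2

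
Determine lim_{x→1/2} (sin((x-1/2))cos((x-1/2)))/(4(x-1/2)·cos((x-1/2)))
Both numerator and denominator → 0 as x → 1/2; this is a 0/0 indeterminate form.
Expand each to leading order near x = 1/2: numerator ~ (x - 1/2), denominator ~ 4·(x - 1/2).
The limit of the ratio is 1/4.

Final answer: 1/4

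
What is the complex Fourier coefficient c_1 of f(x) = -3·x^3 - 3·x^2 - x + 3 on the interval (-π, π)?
Compute the real Fourier coefficients first: a_1 = 12, b_1 = 34 - 6·π^2.
Then c_1 = (a_1 − i·b_1)/2 = 6 - 17·i + 3·i·π^2.

Final answer: 6 - 17·i + 3·i·π^2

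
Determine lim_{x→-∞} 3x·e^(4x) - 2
The product is a 0·∞ indeterminate form at x → -∞.
Rewrite the product as 3x / e^(-4x) (an ∞/∞ form) and apply L'Hôpital, or use the standard hierarchy e^(4|x|) ≫ |x| as x → -∞.
The indeterminate product → 0, so the limit = -2.

Final answer: -2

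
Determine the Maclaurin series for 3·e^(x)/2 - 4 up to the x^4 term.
x^4/16 + x^3/4 + 3·x^2/4 + 3·x/2 - 5/2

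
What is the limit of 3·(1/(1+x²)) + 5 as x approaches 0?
Direct substitution at x = 0 gives 8.

Final answer: 8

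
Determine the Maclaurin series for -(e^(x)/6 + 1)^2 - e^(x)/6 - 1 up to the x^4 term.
-17·x^4/432 - 13·x^3/108 - 11·x^2/36 - 5·x/9 - 91/36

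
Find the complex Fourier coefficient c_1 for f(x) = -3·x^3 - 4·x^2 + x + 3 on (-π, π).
Compute the real Fourier coefficients first: a_1 = 16, b_1 = 38 - 6·π^2.
Then c_1 = (a_1 − i·b_1)/2 = 8 - 19·i + 3·i·π^2.

Final answer: 8 - 19·i + 3·i·π^2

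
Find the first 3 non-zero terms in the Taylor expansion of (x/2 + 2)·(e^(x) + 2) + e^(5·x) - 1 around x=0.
14·x^2 + 17·x/2 + 6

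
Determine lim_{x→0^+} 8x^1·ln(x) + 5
The product is a 0·∞ indeterminate form at x → 0⁺.
Rewrite the product as 8·ln(x) / x^(-1) and apply L'Hôpital, or use the standard hierarchy x^(-1) ≫ |ln x| as x → 0⁺.
The indeterminate product → 0, so the limit = 5.

Final answer: 5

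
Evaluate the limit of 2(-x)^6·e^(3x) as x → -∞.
This is a 0·∞ indeterminate form at x → -∞.
Rewrite the product as 2(-x)^6 / e^(-3x) (an ∞/∞ form) and apply L'Hôpital, or use the standard hierarchy e^(3|x|) ≫ |(-x)^6| as x → -∞.
The indeterminate product → 0, so the limit = 0.

Final answer: 0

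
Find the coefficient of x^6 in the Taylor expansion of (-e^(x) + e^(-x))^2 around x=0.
Expand to order 6: (-e^(x) + e^(-x))^2 = 8·x^6/45 + 4·x^4/3 + 4·x^2 + O(x^7).
The coefficient of x^6 is 8/45.

Final answer: 8/45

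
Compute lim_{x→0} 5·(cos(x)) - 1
Direct substitution at x = 0 gives 4.

Final answer: 4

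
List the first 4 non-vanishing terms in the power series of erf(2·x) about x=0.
-128·x^7/(21·√(π)) + 32·x^5/(5·√(π)) - 16·x^3/(3·√(π)) + 4·x/√(π)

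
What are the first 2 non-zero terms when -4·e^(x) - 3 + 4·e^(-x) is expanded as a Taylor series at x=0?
-8·x - 3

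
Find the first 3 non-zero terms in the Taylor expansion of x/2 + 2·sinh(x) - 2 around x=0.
x^3/3 + 5·x/2 - 2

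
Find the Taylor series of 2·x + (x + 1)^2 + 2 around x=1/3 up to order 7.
40/9 + 14·(x - 1/3)/3 + (x - 1/3)^2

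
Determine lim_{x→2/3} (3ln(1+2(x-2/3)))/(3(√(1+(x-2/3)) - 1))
Both numerator and denominator → 0 as x → 2/3; this is a 0/0 indeterminate form.
Expand each to leading order near x = 2/3: numerator ~ 6·(x - 2/3), denominator ~ 3·(x - 2/3)/2.
The limit of the ratio is 4.

Final answer: 4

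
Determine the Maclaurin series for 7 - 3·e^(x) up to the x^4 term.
-x^4/8 - x^3/2 - 3·x^2/2 - 3·x + 4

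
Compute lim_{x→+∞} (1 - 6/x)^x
As x → +∞: this is the defining limit (1 - 6/x)^x → e^(-6).
Limit = e^(-6).

Final answer: e^(-6)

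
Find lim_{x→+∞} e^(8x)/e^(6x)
This is an ∞/∞ indeterminate form as x → +∞.
Rewrite e^(8x)/e^(6x) = e^((8−6)x) = e^(2x); the exponent coefficient is 2 > 0 so e^(2x) → ∞.
Limit = ∞.

Final answer: ∞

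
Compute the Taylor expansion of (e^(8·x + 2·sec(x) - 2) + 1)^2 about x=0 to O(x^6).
163204·x^5/15 + 10190·x^4/3 + 2704·x^3/3 + 196·x^2 + 32·x + 4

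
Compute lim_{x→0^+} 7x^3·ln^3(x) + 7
The product is a 0·∞ indeterminate form at x → 0⁺.
Rewrite the product as 7·ln^3(x) / x^(-3) and apply L'Hôpital, or use the standard hierarchy x^(-3) ≫ |ln x|^3 as x → 0⁺.
The indeterminate product → 0, so the limit = 7.

Final answer: 7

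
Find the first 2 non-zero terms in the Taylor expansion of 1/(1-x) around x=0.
x + 1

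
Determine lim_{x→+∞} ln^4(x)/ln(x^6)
This is an ∞/∞ indeterminate form as x → +∞.
Write ln(x^6) = 6·ln(x), reducing the quotient to ln^3(x)/6 → ∞.
Limit = ∞.

Final answer: ∞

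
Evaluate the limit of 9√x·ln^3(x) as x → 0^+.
This is a 0·∞ indeterminate form at x → 0⁺.
Rewrite the product as 9·ln^3(x) / x^(-1/2) and apply L'Hôpital, or use the standard hierarchy x^(-1/2) ≫ |ln x|^3 as x → 0⁺.
The indeterminate product → 0, so the limit = 0.

Final answer: 0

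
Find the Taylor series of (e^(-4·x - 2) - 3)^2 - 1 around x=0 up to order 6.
x^6·(-3 + e^(-2))^2·(512·e^(-2)/(45·(-3 + e^(-2))) + 15872·e^(-4)/(45·(-3 + e^(-2))^2)) + x^5·(-3 + e^(-2))^2·(-256·e^(-4)/(-3 + e^(-2))^2 - 256·e^(-2)/(15·(-3 + e^(-2)))) + x^4·(-3 + e^(-2))^2·(64·e^(-2)/(3·(-3 + e^(-2))) + 448·e^(-4)/(3·(-3 + e^(-2))^2)) + x^3·(-3 + e^(-2))^2·(-64·e^(-4)/(-3 + e^(-2))^2 - 64·e^(-2)/(3·(-3 + e^(-2)))) + x^2·(-3 + e^(-2))^2·(16·e^(-2)/(-3 + e^(-2)) + 16·e^(-4)/(-3 + e^(-2))^2) - 8·x·(-3 + e^(-2))·e^(-2) - 1 + (-3 + e^(-2))^2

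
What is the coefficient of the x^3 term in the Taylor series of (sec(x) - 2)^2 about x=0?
Expand to order 3: (sec(x) - 2)^2 = 1 - x^2 + O(x^4).
The coefficient of x^3 is 0.

Final answer: 0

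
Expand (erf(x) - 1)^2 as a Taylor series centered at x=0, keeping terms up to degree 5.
-2·x^5/(5·√(π)) - 8·x^4/(3·π) + 4·x^3/(3·√(π)) + 4·x^2/π - 4·x/√(π) + 1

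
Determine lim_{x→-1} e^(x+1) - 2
Direct substitution at x = -1 gives -1.

Final answer: -1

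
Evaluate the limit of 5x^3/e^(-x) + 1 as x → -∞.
The quotient is an ∞/∞ indeterminate form as x → -∞.
Compare growth rates of the dominant terms (exponentials ≫ polynomials ≫ logarithms), or apply L'Hôpital's rule; the quotient → 0.
Adding the constant: 0 + 1 = 1. Limit = 1.

Final answer: 1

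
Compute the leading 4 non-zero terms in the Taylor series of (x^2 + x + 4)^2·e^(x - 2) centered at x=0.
53·x^3·e^(-2)/3 + 25·x^2·e^(-2) + 24·x·e^(-2) + 16·e^(-2)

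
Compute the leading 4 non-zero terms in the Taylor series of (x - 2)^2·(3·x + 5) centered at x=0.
3·x^3 - 7·x^2 - 8·x + 20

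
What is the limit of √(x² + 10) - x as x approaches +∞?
This is an ∞ − ∞ indeterminate form.
Multiply and divide by the conjugate √(x²+10) + x; the x² terms cancel, leaving 10/(√(x²+10)+x) → 0.
Limit = 0.

Final answer: 0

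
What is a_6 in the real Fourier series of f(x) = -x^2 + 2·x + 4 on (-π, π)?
a_6 = (1/π) ∫_{-π}^{π} f(x)·cos(6x) dx.
Evaluate the integral (use parity and integration by parts as needed): a_6 = -1/9.

Final answer: -1/9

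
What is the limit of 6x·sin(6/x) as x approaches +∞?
As x → +∞: let u = 6/x → 0⁺; then 6·x·sin(6/x) = 6·6·sin(u)/u → 6·6·1 = 36.
Limit = 36.

Final answer: 36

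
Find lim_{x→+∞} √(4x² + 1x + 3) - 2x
As x → +∞: multiply by the conjugate to get (1x+3)/(√(4x²+1x+3)+2x); the denominator ~ 4x, so the limit is 1/4.
Limit = 1/4.

Final answer: 1/4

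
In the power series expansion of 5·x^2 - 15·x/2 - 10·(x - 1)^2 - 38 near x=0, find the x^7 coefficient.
Expand to order 7: 5·x^2 - 15·x/2 - 10·(x - 1)^2 - 38 = -5·x^2 + 25·x/2 - 48 + O(x^8).
The coefficient of x^7 is 0.

Final answer: 0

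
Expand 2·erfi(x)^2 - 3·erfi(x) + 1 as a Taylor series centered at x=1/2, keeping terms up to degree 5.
-3·erfi(1/2) + 2·erfi(1/2)^2 + 1 + (-6·e^(1/4) + 8·e^(1/4)·erfi(1/2))·(x - 1/2)/√(π) + (-3·π·e^(1/4) + 4·π·e^(1/4)·erfi(1/2) + 8·√(π)·e^(1/2))·(x - 1/2)^2/π^(3/2) + (-3·π·e^(1/4) + 4·π·e^(1/4)·erfi(1/2) + 8·√(π)·e^(1/2))·(x - 1/2)^3/π^(3/2) + (-21·π·e^(1/4) + 28·π·e^(1/4)·erfi(1/2) + 120·√(π)·e^(1/2))·(x - 1/2)^4/(12·π^(3/2)) + (-15·π·e^(1/4) + 20·π·e^(1/4)·erfi(1/2) + 104·√(π)·e^(1/2))·(x - 1/2)^5/(12·π^(3/2))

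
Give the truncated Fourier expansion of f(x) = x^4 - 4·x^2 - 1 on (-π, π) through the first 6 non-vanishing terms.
(64 - 8·π^2)·cos(x) + (-7 + 2·π^2)·cos(2·x) + (64/27 - 8·π^2/9)·cos(3·x) + (-19/16 + π^2/2)·cos(4·x) + (448/625 - 8·π^2/25)·cos(5·x) - 4·π^2/3 - 1 + π^4/5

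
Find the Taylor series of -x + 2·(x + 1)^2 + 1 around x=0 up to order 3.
2·x^2 + 3·x + 3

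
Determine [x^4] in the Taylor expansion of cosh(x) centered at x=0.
Expand to order 4: cosh(x) = x^4/24 + x^2/2 + 1 + O(x^5).
The coefficient of x^4 is 1/24.

Final answer: 1/24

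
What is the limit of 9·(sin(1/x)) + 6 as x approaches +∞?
Evaluate the dominant behaviour as x → +∞; each term tends to a finite value or vanishes.
Limit = 6.

Final answer: 6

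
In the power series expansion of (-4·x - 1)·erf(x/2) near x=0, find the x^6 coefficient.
Expand to order 6: (-4·x - 1)·erf(x/2) = -x^6/(40·√(π)) - x^5/(160·√(π)) + x^4/(3·√(π)) + x^3/(12·√(π)) - 4·x^2/√(π) - x/√(π) + O(x^7).
The coefficient of x^6 is -1/(40·√(π)).

Final answer: -1/(40·√(π))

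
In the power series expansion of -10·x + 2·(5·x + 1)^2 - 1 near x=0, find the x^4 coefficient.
Expand to order 4: -10·x + 2·(5·x + 1)^2 - 1 = 50·x^2 + 10·x + 1 + O(x^5).
The coefficient of x^4 is 0.

Final answer: 0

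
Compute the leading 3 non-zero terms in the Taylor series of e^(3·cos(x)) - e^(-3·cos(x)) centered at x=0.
x^4·(-e^(-3) + 5·e^(3)/4) + x^2·(-3·e^(3)/2 - 3·e^(-3)/2) - e^(-3) + e^(3)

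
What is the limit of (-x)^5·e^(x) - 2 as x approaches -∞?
The product is a 0·∞ indeterminate form at x → -∞.
Rewrite the product as (-x)^5 / e^(-x) (an ∞/∞ form) and apply L'Hôpital, or use the standard hierarchy e^(|x|) ≫ |(-x)^5| as x → -∞.
The indeterminate product → 0, so the limit = -2.

Final answer: -2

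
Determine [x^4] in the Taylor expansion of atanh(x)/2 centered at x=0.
Expand to order 4: atanh(x)/2 = x^3/6 + x/2 + O(x^5).
The coefficient of x^4 is 0.

Final answer: 0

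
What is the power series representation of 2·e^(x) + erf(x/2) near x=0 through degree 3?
x^3·(1/3 - 1/(12·√(π))) + x^2 + x·(1/√(π) + 2) + 2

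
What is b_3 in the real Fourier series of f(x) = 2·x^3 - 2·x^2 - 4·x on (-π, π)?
b_3 = (1/π) ∫_{-π}^{π} f(x)·sin(3x) dx.
Evaluate the integral (use parity and integration by parts as needed): b_3 = -32/9 + 4·π^2/3.

Final answer: -32/9 + 4·π^2/3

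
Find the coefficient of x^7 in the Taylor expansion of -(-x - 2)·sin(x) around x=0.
Expand to order 7: -(-x - 2)·sin(x) = -x^7/2520 + x^6/120 + x^5/60 - x^4/6 - x^3/3 + x^2 + 2·x + O(x^8).
The coefficient of x^7 is -1/2520.

Final answer: -1/2520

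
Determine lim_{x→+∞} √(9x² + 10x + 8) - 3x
As x → +∞: multiply by the conjugate to get (10x+8)/(√(9x²+10x+8)+3x); the denominator ~ 6x, so the limit is 10/6 = 5/3.
Limit = 5/3.

Final answer: 5/3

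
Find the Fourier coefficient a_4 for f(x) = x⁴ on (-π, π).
a_4 = (1/π) ∫_{-π}^{π} f(x)·cos(4x) dx.
Evaluate the integral (use parity and integration by parts as needed): a_4 = -3/16 + π^2/2.

Final answer: -3/16 + π^2/2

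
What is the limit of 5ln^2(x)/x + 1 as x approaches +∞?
The quotient is an ∞/∞ indeterminate form as x → +∞.
The polynomial denominator x dominates the logarithmic numerator (any positive power of x ≫ ln^2(x) as x → ∞), so the quotient → 0.
Adding the constant: 0 + 1 = 1. Limit = 1.

Final answer: 1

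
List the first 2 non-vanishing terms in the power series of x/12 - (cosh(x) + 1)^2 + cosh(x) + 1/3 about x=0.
x/12 - 8/3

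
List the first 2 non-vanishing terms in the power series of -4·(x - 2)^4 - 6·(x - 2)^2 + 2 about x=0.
152·x - 86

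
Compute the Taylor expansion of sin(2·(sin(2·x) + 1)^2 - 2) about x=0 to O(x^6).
944·x^5/5 - 800·x^4/3 - 272·x^3/3 + 8·x^2 + 8·x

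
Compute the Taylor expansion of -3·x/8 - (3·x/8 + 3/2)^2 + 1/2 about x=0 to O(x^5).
-9·x^2/64 - 3·x/2 - 7/4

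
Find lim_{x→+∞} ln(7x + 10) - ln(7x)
This is an ∞ − ∞ indeterminate form.
Combine the logarithms: ln(7x+10) − ln(7x) = ln((7x+10)/(7x)) = ln(1 + 10/(7x)) → ln(1) = 0.
Limit = 0.

Final answer: 0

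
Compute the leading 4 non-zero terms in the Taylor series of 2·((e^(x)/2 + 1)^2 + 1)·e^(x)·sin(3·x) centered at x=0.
-26·x^4 - 9·x^3/2 + 57·x^2/2 + 39·x/2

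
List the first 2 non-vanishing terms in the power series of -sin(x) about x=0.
x^3/6 - x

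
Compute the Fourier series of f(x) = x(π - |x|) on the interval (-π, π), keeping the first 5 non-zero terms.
8·sin(x)/π + 8·sin(3·x)/(27·π) + 8·sin(5·x)/(125·π) + 8·sin(7·x)/(343·π) + 8·sin(9·x)/(729·π)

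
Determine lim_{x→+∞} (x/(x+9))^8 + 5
As x → +∞: x/(x+9) = 1/(1 + 9/x) → 1, and the 8th power of a limit-1 base also → 1; with the additive constant, 1 + 5 = 6.
Limit = 6.

Final answer: 6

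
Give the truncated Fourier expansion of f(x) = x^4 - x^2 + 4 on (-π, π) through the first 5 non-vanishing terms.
(52 - 8·π^2)·cos(x) + (-4 + 2·π^2)·cos(2·x) + (28/27 - 8·π^2/9)·cos(3·x) + (-7/16 + π^2/2)·cos(4·x) - π^2/3 + 4 + π^4/5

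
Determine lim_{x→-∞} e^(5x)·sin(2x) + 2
Evaluate the dominant behaviour as x → -∞; each term tends to a finite value or vanishes.
Limit = 2.

Final answer: 2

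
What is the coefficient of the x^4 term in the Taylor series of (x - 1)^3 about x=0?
Expand to order 4: (x - 1)^3 = x^3 - 3·x^2 + 3·x - 1 + O(x^5).
The coefficient of x^4 is 0.

Final answer: 0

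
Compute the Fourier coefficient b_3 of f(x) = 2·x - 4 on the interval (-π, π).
b_3 = (1/π) ∫_{-π}^{π} f(x)·sin(3x) dx.
Evaluate the integral (use parity and integration by parts as needed): b_3 = 4/3.

Final answer: 4/3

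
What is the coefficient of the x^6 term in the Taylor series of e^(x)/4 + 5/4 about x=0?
Expand to order 6: e^(x)/4 + 5/4 = x^6/2880 + x^5/480 + x^4/96 + x^3/24 + x^2/8 + x/4 + 3/2 + O(x^7).
The coefficient of x^6 is 1/2880.

Final answer: 1/2880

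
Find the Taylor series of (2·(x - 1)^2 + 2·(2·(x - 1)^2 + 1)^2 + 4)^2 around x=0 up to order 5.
-4544·x^5 + 7076·x^4 - 7568·x^3 + 5488·x^2 - 2496·x + 576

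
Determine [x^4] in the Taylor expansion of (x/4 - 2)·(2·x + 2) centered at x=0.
Expand to order 4: (x/4 - 2)·(2·x + 2) = x^2/2 - 7·x/2 - 4 + O(x^5).
The coefficient of x^4 is 0.

Final answer: 0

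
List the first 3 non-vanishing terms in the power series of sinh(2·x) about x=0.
4·x^5/15 + 4·x^3/3 + 2·x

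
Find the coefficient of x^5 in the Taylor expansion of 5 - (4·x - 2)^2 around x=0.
Expand to order 5: 5 - (4·x - 2)^2 = -16·x^2 + 16·x + 1 + O(x^6).
The coefficient of x^5 is 0.

Final answer: 0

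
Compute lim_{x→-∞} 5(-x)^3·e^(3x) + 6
The product is a 0·∞ indeterminate form at x → -∞.
Rewrite the product as 5(-x)^3 / e^(-3x) (an ∞/∞ form) and apply L'Hôpital, or use the standard hierarchy e^(3|x|) ≫ |(-x)^3| as x → -∞.
The indeterminate product → 0, so the limit = 6.

Final answer: 6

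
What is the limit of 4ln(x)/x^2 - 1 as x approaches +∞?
The quotient is an ∞/∞ indeterminate form as x → +∞.
The polynomial denominator x^2 dominates the logarithmic numerator (any positive power of x ≫ ln(x) as x → ∞), so the quotient → 0.
Adding the constant: 0 - 1 = -1. Limit = -1.

Final answer: -1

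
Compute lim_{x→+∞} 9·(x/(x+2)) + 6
Evaluate the dominant behaviour as x → +∞; each term tends to a finite value or vanishes.
Limit = 15.

Final answer: 15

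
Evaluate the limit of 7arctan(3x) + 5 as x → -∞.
Evaluate the dominant behaviour as x → -∞; each term tends to a finite value or vanishes.
Limit = 5 - 7·π/2.

Final answer: 5 - 7·π/2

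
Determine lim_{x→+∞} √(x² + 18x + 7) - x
This is an ∞ − ∞ indeterminate form.
Multiply and divide by the conjugate √(x²+18x + 7) + x; the x² terms cancel, leaving (18x + 7)/(√(x²+18x + 7)+x) → 18/2 = 9.
Limit = 9.

Final answer: 9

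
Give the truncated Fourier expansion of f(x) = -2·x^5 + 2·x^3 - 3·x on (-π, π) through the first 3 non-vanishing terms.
(-510 - 4·π^4 + 84·π^2)·sin(x) + (-12·π^2 + 21 + 2·π^4)·sin(2·x) + (-4·π^4/3 - 394/81 + 116·π^2/27)·sin(3·x)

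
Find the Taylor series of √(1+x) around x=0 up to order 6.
-21·x^6/1024 + 7·x^5/256 - 5·x^4/128 + x^3/16 - x^2/8 + x/2 + 1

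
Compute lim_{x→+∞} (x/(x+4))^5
As x → +∞: x/(x+4) = 1/(1 + 4/x) → 1, and the 5th power of a limit-1 base also → 1.
Limit = 1.

Final answer: 1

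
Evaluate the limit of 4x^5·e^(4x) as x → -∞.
This is a 0·∞ indeterminate form at x → -∞.
Rewrite the product as 4x^5 / e^(-4x) (an ∞/∞ form) and apply L'Hôpital, or use the standard hierarchy e^(4|x|) ≫ |x^5| as x → -∞.
The indeterminate product → 0, so the limit = 0.

Final answer: 0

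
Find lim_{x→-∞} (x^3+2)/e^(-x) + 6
The quotient is an ∞/∞ indeterminate form as x → -∞.
Compare growth rates of the dominant terms (exponentials ≫ polynomials ≫ logarithms), or apply L'Hôpital's rule; the quotient → 0.
Adding the constant: 0 + 6 = 6. Limit = 6.

Final answer: 6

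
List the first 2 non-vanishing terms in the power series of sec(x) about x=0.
x^2/2 + 1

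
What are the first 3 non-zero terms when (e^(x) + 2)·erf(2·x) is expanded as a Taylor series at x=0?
-14·x^3/√(π) + 4·x^2/√(π) + 12·x/√(π)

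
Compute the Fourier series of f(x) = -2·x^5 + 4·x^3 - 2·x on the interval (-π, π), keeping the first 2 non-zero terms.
(-532 - 4·π^4 + 88·π^2)·sin(x) + (-14·π^2 + 23 + 2·π^4)·sin(2·x)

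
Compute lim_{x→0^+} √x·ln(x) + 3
The product is a 0·∞ indeterminate form at x → 0⁺.
Rewrite the product as ln(x) / x^(-1/2) and apply L'Hôpital, or use the standard hierarchy x^(-1/2) ≫ |ln x| as x → 0⁺.
The indeterminate product → 0, so the limit = 3.

Final answer: 3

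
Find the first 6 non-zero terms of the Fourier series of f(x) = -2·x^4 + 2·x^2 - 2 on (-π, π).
(-104 + 16·π^2)·cos(x) + (8 - 4·π^2)·cos(2·x) + (-56/27 + 16·π^2/9)·cos(3·x) + (7/8 - π^2)·cos(4·x) + (-296/625 + 16·π^2/25)·cos(5·x) - 2·π^4/5 - 2 + 2·π^2/3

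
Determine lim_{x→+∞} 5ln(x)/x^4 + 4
The quotient is an ∞/∞ indeterminate form as x → +∞.
The polynomial denominator x^4 dominates the logarithmic numerator (any positive power of x ≫ ln(x) as x → ∞), so the quotient → 0.
Adding the constant: 0 + 4 = 4. Limit = 4.

Final answer: 4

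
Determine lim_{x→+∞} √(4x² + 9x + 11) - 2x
As x → +∞: multiply by the conjugate to get (9x+11)/(√(4x²+9x+11)+2x); the denominator ~ 4x, so the limit is 9/4.
Limit = 9/4.

Final answer: 9/4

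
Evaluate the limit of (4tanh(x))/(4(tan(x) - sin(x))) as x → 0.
Both numerator and denominator → 0 as x → 0; this is a 0/0 indeterminate form.
Expand each to leading order near x = 0: numerator ~ 4·x, denominator ~ 2·x^3.
The limit of the ratio is ∞.

Final answer: ∞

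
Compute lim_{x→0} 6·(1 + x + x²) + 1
Direct substitution at x = 0 gives 7.

Final answer: 7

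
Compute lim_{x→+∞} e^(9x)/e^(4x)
This is an ∞/∞ indeterminate form as x → +∞.
Rewrite e^(9x)/e^(4x) = e^((9−4)x) = e^(5x); the exponent coefficient is 5 > 0 so e^(5x) → ∞.
Limit = ∞.

Final answer: ∞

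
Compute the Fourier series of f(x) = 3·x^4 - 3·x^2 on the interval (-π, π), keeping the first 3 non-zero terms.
(156 - 24·π^2)·cos(x) + (-12 + 6·π^2)·cos(2·x) - π^2 + 3·π^4/5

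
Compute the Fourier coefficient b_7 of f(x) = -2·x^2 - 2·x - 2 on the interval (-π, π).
b_7 = (1/π) ∫_{-π}^{π} f(x)·sin(7x) dx.
Evaluate the integral (use parity and integration by parts as needed): b_7 = -4/7.

Final answer: -4/7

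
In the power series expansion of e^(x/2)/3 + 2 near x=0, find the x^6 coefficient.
Expand to order 6: e^(x/2)/3 + 2 = x^6/138240 + x^5/11520 + x^4/1152 + x^3/144 + x^2/24 + x/6 + 7/3 + O(x^7).
The coefficient of x^6 is 1/138240.

Final answer: 1/138240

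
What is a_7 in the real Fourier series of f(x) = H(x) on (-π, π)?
a_7 = (1/π) ∫_{-π}^{π} f(x)·cos(7x) dx.
Evaluate the integral (use parity and integration by parts as needed): a_7 = 0.

Final answer: 0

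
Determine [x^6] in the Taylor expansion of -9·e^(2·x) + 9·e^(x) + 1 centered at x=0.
Expand to order 6: -9·e^(2·x) + 9·e^(x) + 1 = -63·x^6/80 - 93·x^5/40 - 45·x^4/8 - 21·x^3/2 - 27·x^2/2 - 9·x + 1 + O(x^7).
The coefficient of x^6 is -63/80.

Final answer: -63/80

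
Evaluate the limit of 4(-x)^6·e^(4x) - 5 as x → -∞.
The product is a 0·∞ indeterminate form at x → -∞.
Rewrite the product as 4(-x)^6 / e^(-4x) (an ∞/∞ form) and apply L'Hôpital, or use the standard hierarchy e^(4|x|) ≫ |(-x)^6| as x → -∞.
The indeterminate product → 0, so the limit = -5.

Final answer: -5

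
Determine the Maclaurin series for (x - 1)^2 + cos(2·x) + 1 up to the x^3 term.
-x^2 - 2·x + 3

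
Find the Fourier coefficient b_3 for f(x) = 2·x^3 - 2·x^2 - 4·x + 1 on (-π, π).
b_3 = (1/π) ∫_{-π}^{π} f(x)·sin(3x) dx.
Evaluate the integral (use parity and integration by parts as needed): b_3 = -32/9 + 4·π^2/3.

Final answer: -32/9 + 4·π^2/3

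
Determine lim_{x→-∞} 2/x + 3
Evaluate the dominant behaviour as x → -∞; each term tends to a finite value or vanishes.
Limit = 3.

Final answer: 3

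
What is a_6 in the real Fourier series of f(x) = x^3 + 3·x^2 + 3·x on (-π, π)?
a_6 = (1/π) ∫_{-π}^{π} f(x)·cos(6x) dx.
Evaluate the integral (use parity and integration by parts as needed): a_6 = 1/3.

Final answer: 1/3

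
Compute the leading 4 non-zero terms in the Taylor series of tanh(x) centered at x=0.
-17·x^7/315 + 2·x^5/15 - x^3/3 + x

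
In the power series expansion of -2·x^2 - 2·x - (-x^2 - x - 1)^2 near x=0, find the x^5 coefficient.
Expand to order 5: -2·x^2 - 2·x - (-x^2 - x - 1)^2 = -x^4 - 2·x^3 - 5·x^2 - 4·x - 1 + O(x^6).
The coefficient of x^5 is 0.

Final answer: 0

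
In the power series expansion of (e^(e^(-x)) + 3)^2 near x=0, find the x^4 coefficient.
Expand to order 4: (e^(e^(-x)) + 3)^2 = x^4·(e + 3)^2·(5·e/(4·(e + 3)) + 8·e^(2)/(3·(e + 3)^2)) + x^3·(e + 3)^2·(-5·e/(3·(e + 3)) - 2·e^(2)/(e + 3)^2) + x^2·(e + 3)^2·(e^(2)/(e + 3)^2 + 2·e/(e + 3)) - 2·e·x·(e + 3) + (e + 3)^2 + O(x^5).
The coefficient of x^4 is (e + 3)^2·(5·e/(4·(e + 3)) + 8·e^(2)/(3·(e + 3)^2)).

Final answer: (e + 3)^2·(5·e/(4·(e + 3)) + 8·e^(2)/(3·(e + 3)^2))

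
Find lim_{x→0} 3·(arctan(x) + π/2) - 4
Direct substitution at x = 0 gives -4 + 3·π/2.

Final answer: -4 + 3·π/2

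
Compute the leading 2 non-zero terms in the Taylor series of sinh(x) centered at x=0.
x^3/6 + x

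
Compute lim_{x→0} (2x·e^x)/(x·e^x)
Both numerator and denominator → 0 as x → 0; this is a 0/0 indeterminate form.
Expand each to leading order near x = 0: numerator ~ 2·x, denominator ~ x.
The limit of the ratio is 2.

Final answer: 2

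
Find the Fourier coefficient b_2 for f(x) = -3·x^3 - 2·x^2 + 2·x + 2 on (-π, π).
b_2 = (1/π) ∫_{-π}^{π} f(x)·sin(2x) dx.
Evaluate the integral (use parity and integration by parts as needed): b_2 = -13/2 + 3·π^2.

Final answer: -13/2 + 3·π^2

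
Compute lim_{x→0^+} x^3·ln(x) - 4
The product is a 0·∞ indeterminate form at x → 0⁺.
Rewrite the product as ln(x) / x^(-3) and apply L'Hôpital, or use the standard hierarchy x^(-3) ≫ |ln x| as x → 0⁺.
The indeterminate product → 0, so the limit = -4.

Final answer: -4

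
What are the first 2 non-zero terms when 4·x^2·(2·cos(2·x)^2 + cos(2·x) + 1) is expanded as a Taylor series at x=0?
-40·x^4 + 16·x^2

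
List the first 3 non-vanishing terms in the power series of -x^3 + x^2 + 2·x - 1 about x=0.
x^2 + 2·x - 1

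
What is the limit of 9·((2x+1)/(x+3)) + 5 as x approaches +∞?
Evaluate the dominant behaviour as x → +∞; each term tends to a finite value or vanishes.
Limit = 23.

Final answer: 23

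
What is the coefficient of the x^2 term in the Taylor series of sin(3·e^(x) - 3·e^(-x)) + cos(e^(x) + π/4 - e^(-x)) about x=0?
Expand to order 2: sin(3·e^(x) - 3·e^(-x)) + cos(e^(x) + π/4 - e^(-x)) = -√(2)·x^2 + x·(6 - √(2)) + √(2)/2 + O(x^3).
The coefficient of x^2 is -√(2).

Final answer: -√(2)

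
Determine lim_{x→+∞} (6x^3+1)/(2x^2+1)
This is an ∞/∞ indeterminate form as x → +∞.
Divide numerator and denominator by x^3 and let the lower-order terms vanish; the numerator's degree 3 exceeds the denominator's degree 2, so the quotient diverges.
Limit = ∞.

Final answer: ∞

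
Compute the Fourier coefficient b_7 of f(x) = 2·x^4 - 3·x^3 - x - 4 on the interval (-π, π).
b_7 = (1/π) ∫_{-π}^{π} f(x)·sin(7x) dx.
Evaluate the integral (use parity and integration by parts as needed): b_7 = -6·π^2/7 - 62/343.

Final answer: -6·π^2/7 - 62/343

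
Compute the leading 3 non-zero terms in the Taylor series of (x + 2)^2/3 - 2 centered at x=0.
x^2/3 + 4·x/3 - 2/3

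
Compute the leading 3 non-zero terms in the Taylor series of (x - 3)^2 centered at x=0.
x^2 - 6·x + 9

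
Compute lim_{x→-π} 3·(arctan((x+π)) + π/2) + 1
Direct substitution at x = -π gives 1 + 3·π/2.

Final answer: 1 + 3·π/2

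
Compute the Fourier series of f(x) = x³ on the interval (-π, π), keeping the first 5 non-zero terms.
(-12 + 2·π^2)·sin(x) + (3/2 - π^2)·sin(2·x) + (-4/9 + 2·π^2/3)·sin(3·x) + (3/16 - π^2/2)·sin(4·x) + (-12/125 + 2·π^2/5)·sin(5·x)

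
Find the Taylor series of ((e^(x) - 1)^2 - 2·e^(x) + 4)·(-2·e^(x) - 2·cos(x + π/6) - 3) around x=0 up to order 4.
x^4·(-7/3 - 7·√(3)/12) + x^3·(-5·√(3)/3 - 7/3) + √(3)·x^2 + x·(2·√(3) + 8) - 10 - 2·√(3)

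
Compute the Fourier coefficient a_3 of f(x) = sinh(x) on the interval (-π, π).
a_3 = (1/π) ∫_{-π}^{π} f(x)·cos(3x) dx.
Evaluate the integral (use parity and integration by parts as needed): a_3 = 0.

Final answer: 0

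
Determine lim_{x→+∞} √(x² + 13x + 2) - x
This is an ∞ − ∞ indeterminate form.
Multiply and divide by the conjugate √(x²+13x + 2) + x; the x² terms cancel, leaving (13x + 2)/(√(x²+13x + 2)+x) → 13/2.
Limit = 13/2.

Final answer: 13/2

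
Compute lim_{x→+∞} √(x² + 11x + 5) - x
This is an ∞ − ∞ indeterminate form.
Multiply and divide by the conjugate √(x²+11x + 5) + x; the x² terms cancel, leaving (11x + 5)/(√(x²+11x + 5)+x) → 11/2.
Limit = 11/2.

Final answer: 11/2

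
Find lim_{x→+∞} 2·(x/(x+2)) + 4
Evaluate the dominant behaviour as x → +∞; each term tends to a finite value or vanishes.
Limit = 6.

Final answer: 6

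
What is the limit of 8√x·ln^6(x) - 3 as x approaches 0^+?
The product is a 0·∞ indeterminate form at x → 0⁺.
Rewrite the product as 8·ln^6(x) / x^(-1/2) and apply L'Hôpital, or use the standard hierarchy x^(-1/2) ≫ |ln x|^6 as x → 0⁺.
The indeterminate product → 0, so the limit = -3.

Final answer: -3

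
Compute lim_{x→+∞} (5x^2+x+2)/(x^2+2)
This is an ∞/∞ indeterminate form as x → +∞.
Divide numerator and denominator by x^2 and let the lower-order terms vanish; the leading terms give 5/1 = 5.
Limit = 5.

Final answer: 5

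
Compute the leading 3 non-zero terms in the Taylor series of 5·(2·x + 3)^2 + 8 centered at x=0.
20·x^2 + 60·x + 53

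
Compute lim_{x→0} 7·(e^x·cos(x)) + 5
Direct substitution at x = 0 gives 12.

Final answer: 12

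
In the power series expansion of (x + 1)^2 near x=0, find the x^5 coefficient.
Expand to order 5: (x + 1)^2 = x^2 + 2·x + 1 + O(x^6).
The coefficient of x^5 is 0.

Final answer: 0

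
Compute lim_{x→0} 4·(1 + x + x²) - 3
Direct substitution at x = 0 gives 1.

Final answer: 1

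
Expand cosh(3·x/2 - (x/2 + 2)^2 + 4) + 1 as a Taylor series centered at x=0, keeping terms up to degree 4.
13·x^4/384 + x^3/8 + x^2/8 + 2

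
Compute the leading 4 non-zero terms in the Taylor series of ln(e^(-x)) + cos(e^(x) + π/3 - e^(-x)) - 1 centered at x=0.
√(3)·x^3/2 - x^2 + x·(-√(3) - 1) - 1/2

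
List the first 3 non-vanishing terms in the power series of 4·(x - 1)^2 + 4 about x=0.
4·x^2 - 8·x + 8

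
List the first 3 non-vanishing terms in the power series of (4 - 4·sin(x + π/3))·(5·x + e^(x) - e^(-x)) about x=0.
x^3·(4/3 + 19·√(3)/3) - 14·x^2 + x·(28 - 14·√(3))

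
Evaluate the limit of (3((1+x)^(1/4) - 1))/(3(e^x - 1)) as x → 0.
Both numerator and denominator → 0 as x → 0; this is a 0/0 indeterminate form.
Expand each to leading order near x = 0: numerator ~ 3·x/4, denominator ~ 3·x.
The limit of the ratio is 1/4.

Final answer: 1/4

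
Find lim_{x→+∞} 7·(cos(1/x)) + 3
Evaluate the dominant behaviour as x → +∞; each term tends to a finite value or vanishes.
Limit = 10.

Final answer: 10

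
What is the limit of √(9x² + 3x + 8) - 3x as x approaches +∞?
As x → +∞: multiply by the conjugate to get (3x+8)/(√(9x²+3x+8)+3x); the denominator ~ 6x, so the limit is 3/6 = 1/2.
Limit = 1/2.

Final answer: 1/2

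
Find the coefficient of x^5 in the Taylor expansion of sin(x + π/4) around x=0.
Expand to order 5: sin(x + π/4) = √(2)·x^5/240 + √(2)·x^4/48 - √(2)·x^3/12 - √(2)·x^2/4 + √(2)·x/2 + √(2)/2 + O(x^6).
The coefficient of x^5 is √(2)/240.

Final answer: √(2)/240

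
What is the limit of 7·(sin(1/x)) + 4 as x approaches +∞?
Evaluate the dominant behaviour as x → +∞; each term tends to a finite value or vanishes.
Limit = 4.

Final answer: 4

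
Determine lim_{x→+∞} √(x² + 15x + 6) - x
As x → +∞: multiply by the conjugate to get (15x+6)/(√(x²+15x+6)+x); the denominator ~ 2x, so the limit is 15/2.
Limit = 15/2.

Final answer: 15/2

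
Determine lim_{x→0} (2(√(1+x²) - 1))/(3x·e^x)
Both numerator and denominator → 0 as x → 0; this is a 0/0 indeterminate form.
Expand each to leading order near x = 0: numerator ~ x^2, denominator ~ 3·x.
The limit of the ratio is 0.

Final answer: 0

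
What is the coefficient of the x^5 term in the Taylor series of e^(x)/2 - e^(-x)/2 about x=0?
Expand to order 5: e^(x)/2 - e^(-x)/2 = x^5/120 + x^3/6 + x + O(x^6).
The coefficient of x^5 is 1/120.

Final answer: 1/120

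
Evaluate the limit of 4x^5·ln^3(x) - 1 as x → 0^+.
The product is a 0·∞ indeterminate form at x → 0⁺.
Rewrite the product as 4·ln^3(x) / x^(-5) and apply L'Hôpital, or use the standard hierarchy x^(-5) ≫ |ln x|^3 as x → 0⁺.
The indeterminate product → 0, so the limit = -1.

Final answer: -1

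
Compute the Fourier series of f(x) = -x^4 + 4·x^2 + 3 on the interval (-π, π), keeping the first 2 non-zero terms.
(-64 + 8·π^2)·cos(x) - π^4/5 + 3 + 4·π^2/3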